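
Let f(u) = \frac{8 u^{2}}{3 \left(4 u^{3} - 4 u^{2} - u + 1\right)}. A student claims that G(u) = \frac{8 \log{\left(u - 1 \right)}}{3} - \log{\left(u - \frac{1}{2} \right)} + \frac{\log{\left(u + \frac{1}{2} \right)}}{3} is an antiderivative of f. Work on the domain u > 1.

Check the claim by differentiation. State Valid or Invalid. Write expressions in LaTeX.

Invalid: d/du[G] - f = \frac{16 u^{2}}{12 u^{3} - 12 u^{2} - 3 u + 3}, which is not 0.

d/du[G] = \frac{8 u^{2}}{4 u^{3} - 4 u^{2} - u + 1}
d/du[G] - f(u) = \frac{16 u^{2}}{12 u^{3} - 12 u^{2} - 3 u + 3} != 0.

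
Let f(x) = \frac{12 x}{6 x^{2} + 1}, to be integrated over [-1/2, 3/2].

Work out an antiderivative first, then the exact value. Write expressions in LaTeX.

Antiderivative: F(x) = \log{\left(4 x^{2} + \frac{2}{3} \right)}; value = - \log{\left(\frac{5}{3} \right)} + \log{\left(\frac{29}{3} \right)}

f matches the chain-rule pattern g'(h)*h' with inner function h(x) = 4 x^{2} + \frac{2}{3}; substituting u = h(x) collapses the integral.
F(x) = \log{\left(4 x^{2} + \frac{2}{3} \right)} is an antiderivative of f.
Check: d/dx[\log{\left(4 x^{2} + \frac{2}{3} \right)}] = \frac{12 x}{6 x^{2} + 1} = f(x).
F(3/2) = \log{\left(\frac{29}{3} \right)}; F(-1/2) = \log{\left(\frac{5}{3} \right)}.
Integral = F(3/2) - F(-1/2) = - \log{\left(\frac{5}{3} \right)} + \log{\left(\frac{29}{3} \right)}.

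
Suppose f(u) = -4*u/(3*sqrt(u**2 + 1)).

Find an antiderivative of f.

f matches the chain-rule pattern g'(h)*h' with inner function h(u) = u**2 + 1; substituting w = h(u) collapses the integral.
Check: d/du[-4*sqrt(u**2 + 1)/3] = -4*u/(3*sqrt(u**2 + 1)) = f(u).

An antiderivative is F(u) = -4*sqrt(u**2 + 1)/3.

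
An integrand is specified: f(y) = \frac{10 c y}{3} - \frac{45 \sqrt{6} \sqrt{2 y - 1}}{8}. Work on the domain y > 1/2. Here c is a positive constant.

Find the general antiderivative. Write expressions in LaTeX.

The integrand splits into summands that can be handled one at a time.
Check: d/dy[\frac{5 \left(8 c y^{2} - 9 \sqrt{6} \left(2 y - 1\right)^{\frac{3}{2}}\right)}{24}] = \frac{10 c y}{3} - \frac{45 \sqrt{6} \sqrt{2 y - 1}}{8} = f(y).

F(y) = \frac{5 \left(8 c y^{2} - 9 \sqrt{6} \left(2 y - 1\right)^{\frac{3}{2}}\right)}{24} + C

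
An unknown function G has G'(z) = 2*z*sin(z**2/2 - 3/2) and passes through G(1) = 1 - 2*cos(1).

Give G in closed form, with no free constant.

G(z) = 1 - 2*cos(z**2/2 - 3/2)

The substitution u = z**2/2 - 3/2 works: G'(z) is exactly (dG/du)*(du/dz) for that inner function.
A general antiderivative is -2*cos(z**2/2 - 3/2) + C.
The condition gives C = 1 - 2*cos(1) - (-2*cos(1)) = 1.
So G(z) = 1 - 2*cos(z**2/2 - 3/2).
Check: d/dz[1 - 2*cos(z**2/2 - 3/2)] = 2*z*sin(z**2/2 - 3/2) = G'(z).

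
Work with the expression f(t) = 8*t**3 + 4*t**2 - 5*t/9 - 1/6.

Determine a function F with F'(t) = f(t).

An antiderivative is F(t) = (-24*t**2 - 8*t + 3)**2/288.

f matches the chain-rule pattern g'(h)*h' with inner function h(t) = -2*t**2 - 2*t/3 + 1/4; substituting u = h(t) collapses the integral.
Check: d/dt[(-24*t**2 - 8*t + 3)**2/288] = 8*t**3 + 4*t**2 - 5*t/9 - 1/6 = f(t).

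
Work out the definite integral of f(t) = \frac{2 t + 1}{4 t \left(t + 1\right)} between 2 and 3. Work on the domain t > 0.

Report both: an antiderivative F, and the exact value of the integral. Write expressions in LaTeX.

Antiderivative: F(t) = \frac{\log{\left(t^{2} + t \right)}}{4}; value = - \frac{\log{\left(6 \right)}}{4} + \frac{\log{\left(12 \right)}}{4}

Factor the denominator (4 t \left(t + 1\right)) and decompose: f = \frac{1}{4 \left(t + 1\right)} + \frac{1}{4 t}; each piece integrates to a log, atan, or power term.
F(t) = \frac{\log{\left(t^{2} + t \right)}}{4} is an antiderivative of f.
Check: d/dt[\frac{\log{\left(t^{2} + t \right)}}{4}] = \frac{2 t + 1}{4 t^{2} + 4 t}, which equals f(t).
F(3) = \frac{\log{\left(12 \right)}}{4}; F(2) = \frac{\log{\left(6 \right)}}{4}.
Integral = F(3) - F(2) = - \frac{\log{\left(6 \right)}}{4} + \frac{\log{\left(12 \right)}}{4}.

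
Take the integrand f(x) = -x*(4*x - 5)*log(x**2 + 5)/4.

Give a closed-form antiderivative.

A candidate is checked by its d/dx: the result must match f(x).
Check: d/dx[(16*x**3 + 3*x**2*(15 - 8*x)*log(x**2 + 5) - 45*x**2 - 240*x + 225*log(x**2 + 5) + 240*sqrt(5)*atan(sqrt(5)*x/5))/72] = -x**2*log(x**2 + 5) + 5*x*log(x**2 + 5)/4, which equals f(x).

An antiderivative is F(x) = (16*x**3 + 3*x**2*(15 - 8*x)*log(x**2 + 5) - 45*x**2 - 240*x + 225*log(x**2 + 5) + 240*sqrt(5)*atan(sqrt(5)*x/5))/72.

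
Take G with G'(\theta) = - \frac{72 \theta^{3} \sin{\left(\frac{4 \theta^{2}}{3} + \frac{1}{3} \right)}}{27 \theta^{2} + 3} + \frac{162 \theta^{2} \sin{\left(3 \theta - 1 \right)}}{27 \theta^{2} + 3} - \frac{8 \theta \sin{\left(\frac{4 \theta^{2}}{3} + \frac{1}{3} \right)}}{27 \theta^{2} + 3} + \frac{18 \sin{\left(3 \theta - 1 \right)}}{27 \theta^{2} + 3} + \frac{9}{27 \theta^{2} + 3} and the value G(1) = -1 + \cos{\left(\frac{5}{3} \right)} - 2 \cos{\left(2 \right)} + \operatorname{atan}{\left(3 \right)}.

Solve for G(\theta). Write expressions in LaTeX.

The integrand splits into summands that can be handled one at a time.
A general antiderivative is - 2 \cos{\left(3 \theta - 1 \right)} + \cos{\left(\frac{4 \theta^{2}}{3} + \frac{1}{3} \right)} + \operatorname{atan}{\left(3 \theta \right)} + C.
The condition gives C = -1 + \cos{\left(\frac{5}{3} \right)} - 2 \cos{\left(2 \right)} + \operatorname{atan}{\left(3 \right)} - (\cos{\left(\frac{5}{3} \right)} - 2 \cos{\left(2 \right)} + \operatorname{atan}{\left(3 \right)}) = -1.
So G(\theta) = - 2 \cos{\left(3 \theta - 1 \right)} + \cos{\left(\frac{4 \theta^{2}}{3} + \frac{1}{3} \right)} + \operatorname{atan}{\left(3 \theta \right)} - 1.
Check: d/d\theta[- 2 \cos{\left(3 \theta - 1 \right)} + \cos{\left(\frac{4 \theta^{2}}{3} + \frac{1}{3} \right)} + \operatorname{atan}{\left(3 \theta \right)} - 1] = \frac{- 72 \theta^{3} \sin{\left(\frac{4 \theta^{2}}{3} + \frac{1}{3} \right)} + 162 \theta^{2} \sin{\left(3 \theta - 1 \right)} - 8 \theta \sin{\left(\frac{4 \theta^{2}}{3} + \frac{1}{3} \right)} + 18 \sin{\left(3 \theta - 1 \right)} + 9}{27 \theta^{2} + 3}, which equals G'(\theta).

G(\theta) = - 2 \cos{\left(3 \theta - 1 \right)} + \cos{\left(\frac{4 \theta^{2}}{3} + \frac{1}{3} \right)} + \operatorname{atan}{\left(3 \theta \right)} - 1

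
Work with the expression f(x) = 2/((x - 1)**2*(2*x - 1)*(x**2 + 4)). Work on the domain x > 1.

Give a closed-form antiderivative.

The denominator factors as (x - 1)**2*(2*x - 1)*(x**2 + 4); partial fractions split f into directly integrable pieces: 2*(4*x + 19)/(425*(x**2 + 4)) + 32/(17*(2*x - 1)) - 24/(25*(x - 1)) + 2/(5*(x - 1)**2).
Check: d/dx[(-408*x*log(x - 1) + 400*x*log(x - 1/2) + 4*x*log(x**2 + 4) + 19*x*atan(x/2) + 408*log(x - 1) - 400*log(x - 1/2) - 4*log(x**2 + 4) - 19*atan(x/2) - 170)/(425*x - 425)] = 2/(2*x**5 - 5*x**4 + 12*x**3 - 21*x**2 + 16*x - 4), which equals f(x).

An antiderivative is F(x) = (-408*x*log(x - 1) + 400*x*log(x - 1/2) + 4*x*log(x**2 + 4) + 19*x*atan(x/2) + 408*log(x - 1) - 400*log(x - 1/2) - 4*log(x**2 + 4) - 19*atan(x/2) - 170)/(425*x - 425).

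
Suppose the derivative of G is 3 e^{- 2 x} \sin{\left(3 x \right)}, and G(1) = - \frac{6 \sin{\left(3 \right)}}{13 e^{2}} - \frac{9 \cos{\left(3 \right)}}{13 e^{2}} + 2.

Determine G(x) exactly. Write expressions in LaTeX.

Whatever form G(x) takes, its d/dx must return the stated G'(x).
A general antiderivative is - \frac{6 e^{- 2 x} \sin{\left(3 x \right)}}{13} - \frac{9 e^{- 2 x} \cos{\left(3 x \right)}}{13} + C.
The condition gives C = - \frac{6 \sin{\left(3 \right)}}{13 e^{2}} - \frac{9 \cos{\left(3 \right)}}{13 e^{2}} + 2 - (- \frac{6 \sin{\left(3 \right)}}{13 e^{2}} - \frac{9 \cos{\left(3 \right)}}{13 e^{2}}) = 2.
So G(x) = \frac{\left(26 e^{2 x} - 6 \sin{\left(3 x \right)} - 9 \cos{\left(3 x \right)}\right) e^{- 2 x}}{13}.
Check: d/dx[\frac{\left(26 e^{2 x} - 6 \sin{\left(3 x \right)} - 9 \cos{\left(3 x \right)}\right) e^{- 2 x}}{13}] = 3 e^{- 2 x} \sin{\left(3 x \right)} = G'(x).

G(x) = \frac{\left(26 e^{2 x} - 6 \sin{\left(3 x \right)} - 9 \cos{\left(3 x \right)}\right) e^{- 2 x}}{13}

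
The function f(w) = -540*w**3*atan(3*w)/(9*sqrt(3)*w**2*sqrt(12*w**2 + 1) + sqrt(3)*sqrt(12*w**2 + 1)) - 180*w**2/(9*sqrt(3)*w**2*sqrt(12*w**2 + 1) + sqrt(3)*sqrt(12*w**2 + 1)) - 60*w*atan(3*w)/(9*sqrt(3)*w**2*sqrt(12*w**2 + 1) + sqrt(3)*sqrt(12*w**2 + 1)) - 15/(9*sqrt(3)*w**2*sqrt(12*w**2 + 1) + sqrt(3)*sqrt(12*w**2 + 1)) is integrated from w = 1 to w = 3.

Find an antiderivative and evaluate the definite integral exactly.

f has the shape u'v + uv' for u = -5*sqrt(4*w**2 + 1/3) and v = atan(3*w) — it is the derivative of the product u*v.
F(w) = -5*sqrt(3)*sqrt(12*w**2 + 1)*atan(3*w)/3 is an antiderivative of f.
Check: d/dw[-5*sqrt(3)*sqrt(12*w**2 + 1)*atan(3*w)/3] = (-180*sqrt(3)*w**3*atan(3*w) - 60*sqrt(3)*w**2 - 20*sqrt(3)*w*atan(3*w) - 5*sqrt(3))/(9*w**2*sqrt(12*w**2 + 1) + sqrt(12*w**2 + 1)), which equals f(w).
F(3) = -5*sqrt(327)*atan(9)/3; F(1) = -5*sqrt(39)*atan(3)/3.
Integral = F(3) - F(1) = -5*sqrt(327)*atan(9)/3 + 5*sqrt(39)*atan(3)/3.

Antiderivative: F(w) = -5*sqrt(3)*sqrt(12*w**2 + 1)*atan(3*w)/3; value = -5*sqrt(327)*atan(9)/3 + 5*sqrt(39)*atan(3)/3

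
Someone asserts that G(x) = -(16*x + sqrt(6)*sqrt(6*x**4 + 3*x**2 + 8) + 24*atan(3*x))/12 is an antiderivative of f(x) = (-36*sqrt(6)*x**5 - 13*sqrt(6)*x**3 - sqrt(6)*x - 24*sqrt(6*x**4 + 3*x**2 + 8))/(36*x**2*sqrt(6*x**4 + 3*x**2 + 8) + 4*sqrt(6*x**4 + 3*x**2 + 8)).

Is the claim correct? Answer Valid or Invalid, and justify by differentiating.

d/dx[G] = (-108*sqrt(6)*x**5 - 39*sqrt(6)*x**3 - 144*x**2*sqrt(6*x**4 + 3*x**2 + 8) - 3*sqrt(6)*x - 88*sqrt(6*x**4 + 3*x**2 + 8))/(108*x**2*sqrt(6*x**4 + 3*x**2 + 8) + 12*sqrt(6*x**4 + 3*x**2 + 8))
d/dx[G] - f(x) = -4/3 != 0.

Invalid: d/dx[G] - f = -4/3, which is not 0.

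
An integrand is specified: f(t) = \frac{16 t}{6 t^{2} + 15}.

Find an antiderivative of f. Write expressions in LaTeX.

The substitution u = t^{2} + \frac{5}{2} works: f is exactly (dF/du)*(du/dt) for that inner function.
Check: d/dt[\frac{4 \log{\left(t^{2} + \frac{5}{2} \right)}}{3}] = \frac{16 t}{6 t^{2} + 15} = f(t).

An antiderivative is F(t) = \frac{4 \log{\left(t^{2} + \frac{5}{2} \right)}}{3}.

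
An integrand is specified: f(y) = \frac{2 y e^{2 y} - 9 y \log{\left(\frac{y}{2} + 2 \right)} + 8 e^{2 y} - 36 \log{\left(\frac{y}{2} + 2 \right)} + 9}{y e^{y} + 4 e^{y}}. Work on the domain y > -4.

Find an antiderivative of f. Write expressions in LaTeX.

Recover f(y) by differentiating a candidate F(y); any mismatch rules it out.
Check: d/dy[\left(2 e^{2 y} + 9 \log{\left(\frac{y}{2} + 2 \right)}\right) e^{- y}] = \frac{2 y e^{2 y} - 9 y \log{\left(\frac{y}{2} + 2 \right)} + 8 e^{2 y} - 36 \log{\left(\frac{y}{2} + 2 \right)} + 9}{y e^{y} + 4 e^{y}} = f(y).

An antiderivative is F(y) = \left(2 e^{2 y} + 9 \log{\left(\frac{y}{2} + 2 \right)}\right) e^{- y}.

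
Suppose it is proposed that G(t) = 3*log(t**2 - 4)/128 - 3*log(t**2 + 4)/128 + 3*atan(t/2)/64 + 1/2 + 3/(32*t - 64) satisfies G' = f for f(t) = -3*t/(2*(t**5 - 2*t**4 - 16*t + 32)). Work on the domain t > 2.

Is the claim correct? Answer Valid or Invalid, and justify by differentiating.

d/dt[G] = -3*t/(2*t**5 - 4*t**4 - 32*t + 64)
This equals f(t) exactly, so the claim holds.

Valid. The derivative of G reproduces f.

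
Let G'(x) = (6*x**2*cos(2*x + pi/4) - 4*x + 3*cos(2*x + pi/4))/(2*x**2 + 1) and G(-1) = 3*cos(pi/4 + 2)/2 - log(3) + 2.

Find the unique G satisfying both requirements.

The proposed G(x) is checked by its d/dx: the result must match the given G'(x).
A general antiderivative is -log(2*x**2 + 1) + 3*sin(2*x + pi/4)/2 + C.
The condition gives C = 3*cos(pi/4 + 2)/2 - log(3) + 2 - (3*cos(pi/4 + 2)/2 - log(3)) = 2.
So G(x) = (-2*log(2*x**2 + 1) + 3*sin(2*x + pi/4) + 4)/2.
Check: d/dx[(-2*log(2*x**2 + 1) + 3*sin(2*x + pi/4) + 4)/2] = (6*x**2*cos(2*x + pi/4) - 4*x + 3*cos(2*x + pi/4))/(2*x**2 + 1) = G'(x).

G(x) = (-2*log(2*x**2 + 1) + 3*sin(2*x + pi/4) + 4)/2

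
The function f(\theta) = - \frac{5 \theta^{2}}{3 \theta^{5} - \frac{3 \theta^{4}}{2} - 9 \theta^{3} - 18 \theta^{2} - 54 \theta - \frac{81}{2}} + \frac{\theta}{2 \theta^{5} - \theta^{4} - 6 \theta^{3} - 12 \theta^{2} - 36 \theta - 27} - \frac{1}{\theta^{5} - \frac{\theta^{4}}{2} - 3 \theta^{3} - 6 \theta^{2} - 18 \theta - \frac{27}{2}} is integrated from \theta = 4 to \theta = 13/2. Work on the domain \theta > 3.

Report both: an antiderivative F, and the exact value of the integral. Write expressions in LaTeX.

Factor the denominator (3 \left(\theta - 3\right) \left(\theta + 1\right) \left(2 \theta + 3\right) \left(\theta^{2} + 3\right)) and decompose: f = \frac{23 \theta - 17}{168 \left(\theta^{2} + 3\right)} - \frac{176}{189 \left(2 \theta + 3\right)} + \frac{19}{48 \left(\theta + 1\right)} - \frac{29}{432 \left(\theta - 3\right)}; each piece integrates to a log, atan, or power term.
F(\theta) = - \frac{29 \log{\left(\theta - 3 \right)}}{432} + \frac{19 \log{\left(\theta + 1 \right)}}{48} - \frac{88 \log{\left(\theta + \frac{3}{2} \right)}}{189} + \frac{23 \log{\left(\theta^{2} + 3 \right)}}{336} - \frac{17 \sqrt{3} \operatorname{atan}{\left(\frac{\sqrt{3} \theta}{3} \right)}}{504} is an antiderivative of f.
Check: d/d\theta[- \frac{29 \log{\left(\theta - 3 \right)}}{432} + \frac{19 \log{\left(\theta + 1 \right)}}{48} - \frac{88 \log{\left(\theta + \frac{3}{2} \right)}}{189} + \frac{23 \log{\left(\theta^{2} + 3 \right)}}{336} - \frac{17 \sqrt{3} \operatorname{atan}{\left(\frac{\sqrt{3} \theta}{3} \right)}}{504}] = \frac{- 10 \theta^{2} + 3 \theta - 6}{6 \theta^{5} - 3 \theta^{4} - 18 \theta^{3} - 36 \theta^{2} - 108 \theta - 81}, which equals f(\theta).
F(13/2) = - \frac{88 \log{\left(8 \right)}}{189} - \frac{29 \log{\left(\frac{7}{2} \right)}}{432} - \frac{17 \sqrt{3} \operatorname{atan}{\left(\frac{13 \sqrt{3}}{6} \right)}}{504} + \frac{23 \log{\left(\frac{181}{4} \right)}}{336} + \frac{19 \log{\left(\frac{15}{2} \right)}}{48}; F(4) = - \frac{88 \log{\left(\frac{11}{2} \right)}}{189} - \frac{17 \sqrt{3} \operatorname{atan}{\left(\frac{4 \sqrt{3}}{3} \right)}}{504} + \frac{23 \log{\left(19 \right)}}{336} + \frac{19 \log{\left(5 \right)}}{48}.
Integral = F(13/2) - F(4) = - \frac{88 \log{\left(8 \right)}}{189} - \frac{19 \log{\left(5 \right)}}{48} - \frac{23 \log{\left(19 \right)}}{336} - \frac{29 \log{\left(\frac{7}{2} \right)}}{432} - \frac{17 \sqrt{3} \operatorname{atan}{\left(\frac{13 \sqrt{3}}{6} \right)}}{504} + \frac{17 \sqrt{3} \operatorname{atan}{\left(\frac{4 \sqrt{3}}{3} \right)}}{504} + \frac{23 \log{\left(\frac{181}{4} \right)}}{336} + \frac{88 \log{\left(\frac{11}{2} \right)}}{189} + \frac{19 \log{\left(\frac{15}{2} \right)}}{48}.

Antiderivative: F(\theta) = - \frac{29 \log{\left(\theta - 3 \right)}}{432} + \frac{19 \log{\left(\theta + 1 \right)}}{48} - \frac{88 \log{\left(\theta + \frac{3}{2} \right)}}{189} + \frac{23 \log{\left(\theta^{2} + 3 \right)}}{336} - \frac{17 \sqrt{3} \operatorname{atan}{\left(\frac{\sqrt{3} \theta}{3} \right)}}{504}; value = - \frac{88 \log{\left(8 \right)}}{189} - \frac{19 \log{\left(5 \right)}}{48} - \frac{23 \log{\left(19 \right)}}{336} - \frac{29 \log{\left(\frac{7}{2} \right)}}{432} - \frac{17 \sqrt{3} \operatorname{atan}{\left(\frac{13 \sqrt{3}}{6} \right)}}{504} + \frac{17 \sqrt{3} \operatorname{atan}{\left(\frac{4 \sqrt{3}}{3} \right)}}{504} + \frac{23 \log{\left(\frac{181}{4} \right)}}{336} + \frac{88 \log{\left(\frac{11}{2} \right)}}{189} + \frac{19 \log{\left(\frac{15}{2} \right)}}{48}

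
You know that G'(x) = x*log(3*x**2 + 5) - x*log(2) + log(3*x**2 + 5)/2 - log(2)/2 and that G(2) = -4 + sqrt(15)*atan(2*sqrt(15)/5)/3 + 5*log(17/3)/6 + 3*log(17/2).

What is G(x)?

The integrand splits into summands that can be handled one at a time.
A general antiderivative is -x**2/2 - x + (x**2/2 + x/2)*log(3*x**2/2 + 5/2) + 5*log(x**2 + 5/3)/6 + sqrt(15)*atan(sqrt(15)*x/5)/3 + C.
The condition gives C = -4 + sqrt(15)*atan(2*sqrt(15)/5)/3 + 5*log(17/3)/6 + 3*log(17/2) - (-4 + sqrt(15)*atan(2*sqrt(15)/5)/3 + 5*log(17/3)/6 + 3*log(17/2)) = 0.
So G(x) = (3*x**2*log(3*x**2/2 + 5/2) - 3*x**2 + 3*x*log(3*x**2/2 + 5/2) - 6*x + 5*log(x**2 + 5/3) + 2*sqrt(15)*atan(sqrt(15)*x/5))/6.
Check: d/dx[(3*x**2*log(3*x**2/2 + 5/2) - 3*x**2 + 3*x*log(3*x**2/2 + 5/2) - 6*x + 5*log(x**2 + 5/3) + 2*sqrt(15)*atan(sqrt(15)*x/5))/6] = x*log(3*x**2 + 5) - x*log(2) + log(3*x**2 + 5)/2 - log(2)/2 = G'(x).

G(x) = (3*x**2*log(3*x**2/2 + 5/2) - 3*x**2 + 3*x*log(3*x**2/2 + 5/2) - 6*x + 5*log(x**2 + 5/3) + 2*sqrt(15)*atan(sqrt(15)*x/5))/6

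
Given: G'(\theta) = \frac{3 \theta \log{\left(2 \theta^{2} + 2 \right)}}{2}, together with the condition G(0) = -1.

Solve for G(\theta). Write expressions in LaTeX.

The proposed G(\theta) is checked by its d/d\theta: the result must match the given G'(\theta).
A general antiderivative is \frac{3 \theta^{2} \log{\left(2 \theta^{2} + 2 \right)}}{4} - \frac{3 \theta^{2}}{4} + \frac{3 \log{\left(\theta^{2} + 1 \right)}}{4} + C.
The condition gives C = -1 - (0) = -1.
So G(\theta) = \frac{3 \theta^{2} \log{\left(2 \theta^{2} + 2 \right)}}{4} - \frac{3 \theta^{2}}{4} + \frac{3 \log{\left(\theta^{2} + 1 \right)}}{4} - 1.
Check: d/d\theta[\frac{3 \theta^{2} \log{\left(2 \theta^{2} + 2 \right)}}{4} - \frac{3 \theta^{2}}{4} + \frac{3 \log{\left(\theta^{2} + 1 \right)}}{4} - 1] = \frac{3 \theta \log{\left(\theta^{2} + 1 \right)}}{2} + \frac{3 \theta \log{\left(2 \right)}}{2}, which equals G'(\theta).

G(\theta) = \frac{3 \theta^{2} \log{\left(2 \theta^{2} + 2 \right)}}{4} - \frac{3 \theta^{2}}{4} + \frac{3 \log{\left(\theta^{2} + 1 \right)}}{4} - 1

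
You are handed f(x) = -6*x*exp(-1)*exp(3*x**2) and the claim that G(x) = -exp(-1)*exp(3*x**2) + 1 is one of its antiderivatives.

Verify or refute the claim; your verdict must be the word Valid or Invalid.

Valid - differentiating G returns exactly f.

d/dx[G] = -6*x*exp(-1)*exp(3*x**2)
This equals f(x) exactly, so the claim holds.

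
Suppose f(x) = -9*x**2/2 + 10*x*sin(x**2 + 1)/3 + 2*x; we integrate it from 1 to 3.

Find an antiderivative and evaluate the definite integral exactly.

The integrand splits into summands that can be handled one at a time.
F(x) = -3*x**3/2 + x**2 - 5*cos(x**2 + 1)/3 is an antiderivative of f.
Check: d/dx[-3*x**3/2 + x**2 - 5*cos(x**2 + 1)/3] = -9*x**2/2 + 10*x*sin(x**2 + 1)/3 + 2*x = f(x).
F(3) = -63/2 - 5*cos(10)/3; F(1) = -1/2 - 5*cos(2)/3.
Integral = F(3) - F(1) = -31 + 5*cos(2)/3 - 5*cos(10)/3.

Antiderivative: F(x) = -3*x**3/2 + x**2 - 5*cos(x**2 + 1)/3; value = -31 + 5*cos(2)/3 - 5*cos(10)/3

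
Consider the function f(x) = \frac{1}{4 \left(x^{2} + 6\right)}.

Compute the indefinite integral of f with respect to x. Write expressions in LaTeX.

Since d/dx undoes antidifferentiation here, F'(x) = f(x) is required of F(x).
Check: d/dx[\frac{\sqrt{6} \operatorname{atan}{\left(\frac{\sqrt{6} x}{6} \right)}}{24}] = \frac{1}{4 x^{2} + 24}, which equals f(x).

F(x) = \frac{\sqrt{6} \operatorname{atan}{\left(\frac{\sqrt{6} x}{6} \right)}}{24} + C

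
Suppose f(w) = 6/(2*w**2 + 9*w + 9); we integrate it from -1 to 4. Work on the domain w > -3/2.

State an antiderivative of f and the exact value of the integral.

Antiderivative: F(w) = 2*log(w + 3/2) - 2*log(w + 3); value = -2*log(7) + 4*log(2) + 2*log(11/2)

The denominator factors as (w + 3)*(2*w + 3); partial fractions split f into directly integrable pieces: 4/(2*w + 3) - 2/(w + 3).
F(w) = 2*log(w + 3/2) - 2*log(w + 3) is an antiderivative of f.
Check: d/dw[2*log(w + 3/2) - 2*log(w + 3)] = 6/(2*w**2 + 9*w + 9) = f(w).
F(4) = -2*log(7) + 2*log(11/2); F(-1) = -4*log(2).
Integral = F(4) - F(-1) = -2*log(7) + 4*log(2) + 2*log(11/2).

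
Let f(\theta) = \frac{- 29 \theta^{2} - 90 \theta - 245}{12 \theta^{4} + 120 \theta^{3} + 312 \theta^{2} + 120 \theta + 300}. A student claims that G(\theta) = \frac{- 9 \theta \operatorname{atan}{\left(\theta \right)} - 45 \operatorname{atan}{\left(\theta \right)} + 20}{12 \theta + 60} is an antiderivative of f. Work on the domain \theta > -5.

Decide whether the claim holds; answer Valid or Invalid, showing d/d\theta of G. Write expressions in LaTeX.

d/d\theta[G] = \frac{- 29 \theta^{2} - 90 \theta - 245}{12 \theta^{4} + 120 \theta^{3} + 312 \theta^{2} + 120 \theta + 300}
This equals f(\theta) exactly, so the claim holds.

Valid - the claim checks out under differentiation.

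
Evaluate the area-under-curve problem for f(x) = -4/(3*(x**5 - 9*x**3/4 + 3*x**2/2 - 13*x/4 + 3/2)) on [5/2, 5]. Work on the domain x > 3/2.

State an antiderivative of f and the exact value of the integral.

Antiderivative: F(x) = -32*log(x - 3/2)/273 + 32*log(x - 1/2)/75 - 16*log(x + 2)/525 - 136*log(x**2 + 1)/975 - 32*atan(x)/325; value = -136*log(26)/975 - 32*log(2)/75 - 32*log(7/2)/273 - 32*atan(5)/325 - 16*log(7)/525 + 32*atan(5/2)/325 + 136*log(29/4)/975 + 16*log(9/2)/35

Factor the denominator (3*(x + 2)*(2*x - 3)*(2*x - 1)*(x**2 + 1)) and decompose: f = -16*(17*x + 6)/(975*(x**2 + 1)) + 64/(75*(2*x - 1)) - 64/(273*(2*x - 3)) - 16/(525*(x + 2)); each piece integrates to a log, atan, or power term.
F(x) = -32*log(x - 3/2)/273 + 32*log(x - 1/2)/75 - 16*log(x + 2)/525 - 136*log(x**2 + 1)/975 - 32*atan(x)/325 is an antiderivative of f.
Check: d/dx[-32*log(x - 3/2)/273 + 32*log(x - 1/2)/75 - 16*log(x + 2)/525 - 136*log(x**2 + 1)/975 - 32*atan(x)/325] = -16/(12*x**5 - 27*x**3 + 18*x**2 - 39*x + 18), which equals f(x).
F(5) = -136*log(26)/975 - 32*log(7/2)/273 - 32*atan(5)/325 - 16*log(7)/525 + 32*log(9/2)/75; F(5/2) = -136*log(29/4)/975 - 32*atan(5/2)/325 - 16*log(9/2)/525 + 32*log(2)/75.
Integral = F(5) - F(5/2) = -136*log(26)/975 - 32*log(2)/75 - 32*log(7/2)/273 - 32*atan(5)/325 - 16*log(7)/525 + 32*atan(5/2)/325 + 136*log(29/4)/975 + 16*log(9/2)/35.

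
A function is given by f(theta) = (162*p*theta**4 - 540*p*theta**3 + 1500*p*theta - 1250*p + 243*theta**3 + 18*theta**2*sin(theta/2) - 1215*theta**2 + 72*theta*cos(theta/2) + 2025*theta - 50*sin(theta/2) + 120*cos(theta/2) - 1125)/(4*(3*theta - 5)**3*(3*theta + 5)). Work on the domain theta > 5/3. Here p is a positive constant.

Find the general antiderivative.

Check any antiderivative F(theta) by computing F'(theta) and comparing it with f(theta).
Check: d/dtheta[p*theta/2 + 3*log(3*theta/2 + 5/2)/4 - cos(theta/2)/(9*theta**2 - 30*theta + 25)] = (162*p*theta**4 - 540*p*theta**3 + 1500*p*theta - 1250*p + 243*theta**3 + 18*theta**2*sin(theta/2) - 1215*theta**2 + 72*theta*cos(theta/2) + 2025*theta - 50*sin(theta/2) + 120*cos(theta/2) - 1125)/(324*theta**4 - 1080*theta**3 + 3000*theta - 2500), which equals f(theta).

F(theta) = p*theta/2 + 3*log(3*theta/2 + 5/2)/4 - cos(theta/2)/(9*theta**2 - 30*theta + 25) + C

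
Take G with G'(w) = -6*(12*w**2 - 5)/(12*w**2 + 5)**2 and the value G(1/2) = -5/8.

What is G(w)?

Recognize the product-rule pattern: G'(w) = u'v + uv' with u = 2*w, v = 1/(4*w**2 + 5/3), so integration by parts undoes it.
A general antiderivative is 2*w/(4*w**2 + 5/3) + C.
The condition gives C = -5/8 - (3/8) = -1.
So G(w) = (-12*w**2 + 6*w - 5)/(12*w**2 + 5).
Check: d/dw[(-12*w**2 + 6*w - 5)/(12*w**2 + 5)] = (30 - 72*w**2)/(144*w**4 + 120*w**2 + 25), which equals G'(w).

G(w) = (-12*w**2 + 6*w - 5)/(12*w**2 + 5)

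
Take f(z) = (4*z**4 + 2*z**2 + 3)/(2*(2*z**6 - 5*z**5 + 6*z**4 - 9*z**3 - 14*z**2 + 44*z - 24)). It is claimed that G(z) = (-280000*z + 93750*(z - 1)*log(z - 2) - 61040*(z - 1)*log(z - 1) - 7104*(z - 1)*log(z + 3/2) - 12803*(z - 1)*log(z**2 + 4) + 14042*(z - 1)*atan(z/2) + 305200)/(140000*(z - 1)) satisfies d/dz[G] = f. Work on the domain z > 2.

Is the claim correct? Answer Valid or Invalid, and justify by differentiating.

Valid - differentiating G returns exactly f.

d/dz[G] = (4*z**4 + 2*z**2 + 3)/(4*z**6 - 10*z**5 + 12*z**4 - 18*z**3 - 28*z**2 + 88*z - 48)
This equals f(z) exactly, so the claim holds.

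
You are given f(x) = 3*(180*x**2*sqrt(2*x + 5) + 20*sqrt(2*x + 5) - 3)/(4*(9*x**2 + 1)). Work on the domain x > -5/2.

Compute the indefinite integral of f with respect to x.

A candidate is checked by its d/dx: the result must match f(x).
Check: d/dx[(40*x*sqrt(2*x + 5) + 100*sqrt(2*x + 5) - 3*atan(3*x))/4] = (1080*x**3 + 2700*x**2 + 120*x - 9*sqrt(2*x + 5) + 300)/(36*x**2*sqrt(2*x + 5) + 4*sqrt(2*x + 5)), which equals f(x).

F(x) = (40*x*sqrt(2*x + 5) + 100*sqrt(2*x + 5) - 3*atan(3*x))/4 + C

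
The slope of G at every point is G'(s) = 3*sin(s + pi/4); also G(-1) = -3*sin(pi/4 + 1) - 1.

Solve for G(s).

G(s) = -3*cos(s + pi/4) - 1

The proposed G(s) is checked by its d/ds: the result must match the given G'(s).
A general antiderivative is -3*cos(s + pi/4) + C.
The condition gives C = -3*sin(pi/4 + 1) - 1 - (-3*sin(pi/4 + 1)) = -1.
So G(s) = -3*cos(s + pi/4) - 1.
Check: d/ds[-3*cos(s + pi/4) - 1] = 3*sin(s + pi/4) = G'(s).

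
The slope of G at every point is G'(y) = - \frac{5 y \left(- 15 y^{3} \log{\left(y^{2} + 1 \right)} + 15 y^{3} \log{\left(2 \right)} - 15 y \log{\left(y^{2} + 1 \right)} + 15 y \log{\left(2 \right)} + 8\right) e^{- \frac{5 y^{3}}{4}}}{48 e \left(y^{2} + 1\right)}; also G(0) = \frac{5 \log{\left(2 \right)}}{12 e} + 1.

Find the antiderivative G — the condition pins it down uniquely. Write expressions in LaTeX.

G(y) = - \frac{5 e^{- \frac{5 y^{3}}{4} - 1} \log{\left(\frac{y^{2}}{2} + \frac{1}{2} \right)}}{12} + 1

G'(y) has the shape u'v + uv' for u = - \frac{5 e^{- \frac{5 y^{3}}{4} - 1}}{12} and v = \log{\left(\frac{y^{2}}{2} + \frac{1}{2} \right)} — it is the derivative of the product u*v.
A general antiderivative is - \frac{5 e^{- \frac{5 y^{3}}{4} - 1} \log{\left(\frac{y^{2}}{2} + \frac{1}{2} \right)}}{12} + C.
The condition gives C = \frac{5 \log{\left(2 \right)}}{12 e} + 1 - (\frac{5 \log{\left(2 \right)}}{12 e}) = 1.
So G(y) = - \frac{5 e^{- \frac{5 y^{3}}{4} - 1} \log{\left(\frac{y^{2}}{2} + \frac{1}{2} \right)}}{12} + 1.
Check: d/dy[- \frac{5 e^{- \frac{5 y^{3}}{4} - 1} \log{\left(\frac{y^{2}}{2} + \frac{1}{2} \right)}}{12} + 1] = \frac{75 y^{4} \log{\left(y^{2} + 1 \right)} - 75 y^{4} \log{\left(2 \right)} + 75 y^{2} \log{\left(y^{2} + 1 \right)} - 75 y^{2} \log{\left(2 \right)} - 40 y}{48 e y^{2} e^{\frac{5 y^{3}}{4}} + 48 e e^{\frac{5 y^{3}}{4}}}, which equals G'(y).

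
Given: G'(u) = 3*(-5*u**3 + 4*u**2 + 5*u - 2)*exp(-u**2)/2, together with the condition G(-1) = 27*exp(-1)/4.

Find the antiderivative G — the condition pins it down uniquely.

G(u) = -3*u*(4 - 5*u)*exp(-u**2)/4

Recognize the product-rule pattern: G'(u) = v'r + vr' with v = 15*u**2/4 - 3*u, r = exp(-u**2), so integration by parts undoes it.
A general antiderivative is -3*(-5*u**2/4 + u)*exp(-u**2) + C.
The condition gives C = 27*exp(-1)/4 - (27*exp(-1)/4) = 0.
So G(u) = -3*u*(4 - 5*u)*exp(-u**2)/4.
Check: d/du[-3*u*(4 - 5*u)*exp(-u**2)/4] = (-15*u**3 + 12*u**2 + 15*u - 6)*exp(-u**2)/2, which equals G'(u).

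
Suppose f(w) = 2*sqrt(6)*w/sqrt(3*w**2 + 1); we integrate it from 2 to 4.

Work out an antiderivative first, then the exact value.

f matches the chain-rule pattern g'(h)*h' with inner function h(w) = 2*w**2 + 2/3; substituting u = h(w) collapses the integral.
F(w) = 2*sqrt(6)*sqrt(3*w**2 + 1)/3 is an antiderivative of f.
Check: d/dw[2*sqrt(6)*sqrt(3*w**2 + 1)/3] = 2*sqrt(6)*w/sqrt(3*w**2 + 1) = f(w).
F(4) = 14*sqrt(6)/3; F(2) = 2*sqrt(78)/3.
Integral = F(4) - F(2) = -2*sqrt(78)/3 + 14*sqrt(6)/3.

Antiderivative: F(w) = 2*sqrt(6)*sqrt(3*w**2 + 1)/3; value = -2*sqrt(78)/3 + 14*sqrt(6)/3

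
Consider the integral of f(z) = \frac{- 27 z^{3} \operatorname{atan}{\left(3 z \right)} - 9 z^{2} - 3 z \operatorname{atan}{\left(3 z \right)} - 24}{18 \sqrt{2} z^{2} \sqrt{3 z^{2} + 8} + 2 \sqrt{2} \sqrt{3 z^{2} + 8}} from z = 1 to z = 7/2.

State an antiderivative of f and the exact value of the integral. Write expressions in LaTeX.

Antiderivative: F(z) = - \frac{\sqrt{2} \sqrt{3 z^{2} + 8} \operatorname{atan}{\left(3 z \right)}}{4}; value = - \frac{\sqrt{358} \operatorname{atan}{\left(\frac{21}{2} \right)}}{8} + \frac{\sqrt{22} \operatorname{atan}{\left(3 \right)}}{4}

f has the shape u'v + uv' for u = - \frac{\sqrt{\frac{3 z^{2}}{2} + 4}}{2} and v = \operatorname{atan}{\left(3 z \right)} — it is the derivative of the product u*v.
F(z) = - \frac{\sqrt{2} \sqrt{3 z^{2} + 8} \operatorname{atan}{\left(3 z \right)}}{4} is an antiderivative of f.
Check: d/dz[- \frac{\sqrt{2} \sqrt{3 z^{2} + 8} \operatorname{atan}{\left(3 z \right)}}{4}] = \frac{- 27 \sqrt{2} z^{3} \operatorname{atan}{\left(3 z \right)} - 9 \sqrt{2} z^{2} - 3 \sqrt{2} z \operatorname{atan}{\left(3 z \right)} - 24 \sqrt{2}}{36 z^{2} \sqrt{3 z^{2} + 8} + 4 \sqrt{3 z^{2} + 8}}, which equals f(z).
F(7/2) = - \frac{\sqrt{358} \operatorname{atan}{\left(\frac{21}{2} \right)}}{8}; F(1) = - \frac{\sqrt{22} \operatorname{atan}{\left(3 \right)}}{4}.
Integral = F(7/2) - F(1) = - \frac{\sqrt{358} \operatorname{atan}{\left(\frac{21}{2} \right)}}{8} + \frac{\sqrt{22} \operatorname{atan}{\left(3 \right)}}{4}.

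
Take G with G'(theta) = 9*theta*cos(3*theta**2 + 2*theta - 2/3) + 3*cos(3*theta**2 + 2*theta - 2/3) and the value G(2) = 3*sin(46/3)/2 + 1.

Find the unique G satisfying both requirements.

G(theta) = (3*sin(3*theta**2 + 2*theta - 2/3) + 2)/2

The substitution u = 3*theta**2 + 2*theta - 2/3 works: G'(theta) is exactly (dG/du)*(du/dtheta) for that inner function.
A general antiderivative is 3*sin(3*theta**2 + 2*theta - 2/3)/2 + C.
The condition gives C = 3*sin(46/3)/2 + 1 - (3*sin(46/3)/2) = 1.
So G(theta) = (3*sin(3*theta**2 + 2*theta - 2/3) + 2)/2.
Check: d/dtheta[(3*sin(3*theta**2 + 2*theta - 2/3) + 2)/2] = 9*theta*cos(3*theta**2 + 2*theta - 2/3) + 3*cos(3*theta**2 + 2*theta - 2/3) = G'(theta).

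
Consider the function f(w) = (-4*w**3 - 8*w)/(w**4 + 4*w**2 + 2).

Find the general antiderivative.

F(w) = -log(w**4 + 4*w**2 + 2) + C

f matches the chain-rule pattern g'(h)*h' with inner function h(w) = w**4 + 4*w**2 + 2; substituting u = h(w) collapses the integral.
Check: d/dw[-log(w**4 + 4*w**2 + 2)] = (-4*w**3 - 8*w)/(w**4 + 4*w**2 + 2) = f(w).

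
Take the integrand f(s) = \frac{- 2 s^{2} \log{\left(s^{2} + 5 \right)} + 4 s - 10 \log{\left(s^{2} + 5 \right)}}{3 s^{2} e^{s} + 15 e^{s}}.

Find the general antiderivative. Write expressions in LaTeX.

F(s) = \frac{2 e^{- s} \log{\left(s^{2} + 5 \right)}}{3} + C

Recognize the product-rule pattern: f = u'v + uv' with u = \frac{2 e^{- s}}{3}, v = \log{\left(s^{2} + 5 \right)}, so integration by parts undoes it.
Check: d/ds[\frac{2 e^{- s} \log{\left(s^{2} + 5 \right)}}{3}] = \frac{- 2 s^{2} \log{\left(s^{2} + 5 \right)} + 4 s - 10 \log{\left(s^{2} + 5 \right)}}{3 s^{2} e^{s} + 15 e^{s}} = f(s).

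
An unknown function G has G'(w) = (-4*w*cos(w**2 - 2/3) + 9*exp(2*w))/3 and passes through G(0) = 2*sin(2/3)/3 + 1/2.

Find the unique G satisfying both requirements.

G(w) = 3*exp(2*w)/2 - 2*sin(w**2 - 2/3)/3 - 1

Since d/dw undoes antidifferentiation here, G(w) must give back the stated G'(w).
A general antiderivative is 3*exp(2*w)/2 - 2*sin(w**2 - 2/3)/3 + C.
The condition gives C = 2*sin(2/3)/3 + 1/2 - (2*sin(2/3)/3 + 3/2) = -1.
So G(w) = 3*exp(2*w)/2 - 2*sin(w**2 - 2/3)/3 - 1.
Check: d/dw[3*exp(2*w)/2 - 2*sin(w**2 - 2/3)/3 - 1] = -4*w*cos(w**2 - 2/3)/3 + 3*exp(2*w), which equals G'(w).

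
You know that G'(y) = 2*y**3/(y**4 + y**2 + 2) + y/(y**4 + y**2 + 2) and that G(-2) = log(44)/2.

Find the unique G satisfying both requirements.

The substitution u = 2*y**4 + 2*y**2 + 4 works: G'(y) is exactly (dG/du)*(du/dy) for that inner function.
A general antiderivative is log(2*y**4 + 2*y**2 + 4)/2 + C.
The condition gives C = log(44)/2 - (log(44)/2) = 0.
So G(y) = log(2*y**4 + 2*y**2 + 4)/2.
Check: d/dy[log(2*y**4 + 2*y**2 + 4)/2] = (2*y**3 + y)/(y**4 + y**2 + 2), which equals G'(y).

G(y) = log(2*y**4 + 2*y**2 + 4)/2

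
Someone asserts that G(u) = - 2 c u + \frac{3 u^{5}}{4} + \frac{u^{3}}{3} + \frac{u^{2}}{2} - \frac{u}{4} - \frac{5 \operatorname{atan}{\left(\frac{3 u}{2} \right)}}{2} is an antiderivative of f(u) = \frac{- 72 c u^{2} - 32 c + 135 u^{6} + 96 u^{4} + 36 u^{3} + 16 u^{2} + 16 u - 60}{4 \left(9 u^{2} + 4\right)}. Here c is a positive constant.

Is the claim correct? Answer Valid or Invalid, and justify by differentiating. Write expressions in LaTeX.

d/du[G] = \frac{- 72 c u^{2} - 32 c + 135 u^{6} + 96 u^{4} + 36 u^{3} + 7 u^{2} + 16 u - 64}{36 u^{2} + 16}
d/du[G] - f(u) = - \frac{1}{4} != 0.

Invalid: d/du[G] - f = - \frac{1}{4}, which is not 0.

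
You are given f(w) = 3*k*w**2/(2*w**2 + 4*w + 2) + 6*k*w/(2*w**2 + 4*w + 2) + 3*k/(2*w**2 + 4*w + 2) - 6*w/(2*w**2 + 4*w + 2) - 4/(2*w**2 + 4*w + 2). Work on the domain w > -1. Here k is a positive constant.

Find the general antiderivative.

The integrand splits into summands that can be handled one at a time.
Check: d/dw[(3*k*w**2 + 3*k*w - 6*w*log(2*w + 2) - 6*log(2*w + 2) - 2)/(2*(w + 1))] = (3*k*w**2 + 6*k*w + 3*k - 6*w - 4)/(2*w**2 + 4*w + 2), which equals f(w).

F(w) = (3*k*w**2 + 3*k*w - 6*w*log(2*w + 2) - 6*log(2*w + 2) - 2)/(2*(w + 1)) + C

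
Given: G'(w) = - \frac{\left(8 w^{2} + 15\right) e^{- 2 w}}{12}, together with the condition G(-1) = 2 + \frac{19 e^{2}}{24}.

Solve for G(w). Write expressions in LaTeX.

Recognize the product-rule pattern: G'(w) = u'v + uv' with u = \frac{w^{2}}{3} + \frac{w}{3} + \frac{19}{24}, v = e^{- 2 w}, so integration by parts undoes it.
A general antiderivative is \frac{\left(8 w^{2} + 8 w + 19\right) e^{- 2 w}}{24} + C.
The condition gives C = 2 + \frac{19 e^{2}}{24} - (\frac{19 e^{2}}{24}) = 2.
So G(w) = \frac{\left(8 w^{2} + 8 w + 48 e^{2 w} + 19\right) e^{- 2 w}}{24}.
Check: d/dw[\frac{\left(8 w^{2} + 8 w + 48 e^{2 w} + 19\right) e^{- 2 w}}{24}] = \frac{\left(- 8 w^{2} - 15\right) e^{- 2 w}}{12}, which equals G'(w).

G(w) = \frac{\left(8 w^{2} + 8 w + 48 e^{2 w} + 19\right) e^{- 2 w}}{24}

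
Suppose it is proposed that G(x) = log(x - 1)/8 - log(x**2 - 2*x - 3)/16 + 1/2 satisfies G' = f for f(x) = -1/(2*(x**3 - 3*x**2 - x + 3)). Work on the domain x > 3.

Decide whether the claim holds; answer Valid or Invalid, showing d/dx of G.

Valid - the claim checks out under differentiation.

d/dx[G] = -1/(2*x**3 - 6*x**2 - 2*x + 6)
This equals f(x) exactly, so the claim holds.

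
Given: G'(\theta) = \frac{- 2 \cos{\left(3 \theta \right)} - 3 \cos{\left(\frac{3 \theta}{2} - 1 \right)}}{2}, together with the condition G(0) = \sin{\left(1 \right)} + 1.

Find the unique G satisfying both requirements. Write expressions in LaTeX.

The proposed G(\theta) is checked by its d/d\theta: the result must match the given G'(\theta).
A general antiderivative is - \frac{\sin{\left(3 \theta \right)}}{3} - \sin{\left(\frac{3 \theta}{2} - 1 \right)} + C.
The condition gives C = \sin{\left(1 \right)} + 1 - (\sin{\left(1 \right)}) = 1.
So G(\theta) = - \frac{\sin{\left(3 \theta \right)}}{3} - \sin{\left(\frac{3 \theta}{2} - 1 \right)} + 1.
Check: d/d\theta[- \frac{\sin{\left(3 \theta \right)}}{3} - \sin{\left(\frac{3 \theta}{2} - 1 \right)} + 1] = - \cos{\left(3 \theta \right)} - \frac{3 \cos{\left(\frac{3 \theta}{2} - 1 \right)}}{2}, which equals G'(\theta).

G(\theta) = - \frac{\sin{\left(3 \theta \right)}}{3} - \sin{\left(\frac{3 \theta}{2} - 1 \right)} + 1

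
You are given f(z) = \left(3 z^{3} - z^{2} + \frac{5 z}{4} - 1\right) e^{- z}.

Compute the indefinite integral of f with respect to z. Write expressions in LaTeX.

f has the shape u'v + uv' for u = - 3 z^{3} - 8 z^{2} - \frac{69 z}{4} - \frac{65}{4} and v = e^{- z} — it is the derivative of the product u*v.
Check: d/dz[\frac{\left(- 12 z^{3} - 32 z^{2} - 69 z - 65\right) e^{- z}}{4}] = \frac{\left(12 z^{3} - 4 z^{2} + 5 z - 4\right) e^{- z}}{4}, which equals f(z).

F(z) = \frac{\left(- 12 z^{3} - 32 z^{2} - 69 z - 65\right) e^{- z}}{4} + C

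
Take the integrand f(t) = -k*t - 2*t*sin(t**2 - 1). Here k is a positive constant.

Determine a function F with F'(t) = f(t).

Integrate term by term and add the pieces.
Check: d/dt[-k*t**2/2 + cos(t**2 - 1)] = -k*t - 2*t*sin(t**2 - 1) = f(t).

An antiderivative is F(t) = -k*t**2/2 + cos(t**2 - 1).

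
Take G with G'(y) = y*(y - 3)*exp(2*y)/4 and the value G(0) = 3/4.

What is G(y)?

Recognize the product-rule pattern: G'(y) = u'v + uv' with u = y**2/8 - y/2 + 1/4, v = exp(2*y), so integration by parts undoes it.
A general antiderivative is (y**2 - 4*y + 2)*exp(2*y)/8 + C.
The condition gives C = 3/4 - (1/4) = 1/2.
So G(y) = y**2*exp(2*y)/8 - y*exp(2*y)/2 + exp(2*y)/4 + 1/2.
Check: d/dy[y**2*exp(2*y)/8 - y*exp(2*y)/2 + exp(2*y)/4 + 1/2] = y**2*exp(2*y)/4 - 3*y*exp(2*y)/4, which equals G'(y).

G(y) = y**2*exp(2*y)/8 - y*exp(2*y)/2 + exp(2*y)/4 + 1/2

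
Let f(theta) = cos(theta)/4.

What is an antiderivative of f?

An antiderivative is F(theta) = sin(theta)/4.

Recover f(theta) by differentiating a candidate F(theta); any mismatch rules it out.
Check: d/dtheta[sin(theta)/4] = cos(theta)/4 = f(theta).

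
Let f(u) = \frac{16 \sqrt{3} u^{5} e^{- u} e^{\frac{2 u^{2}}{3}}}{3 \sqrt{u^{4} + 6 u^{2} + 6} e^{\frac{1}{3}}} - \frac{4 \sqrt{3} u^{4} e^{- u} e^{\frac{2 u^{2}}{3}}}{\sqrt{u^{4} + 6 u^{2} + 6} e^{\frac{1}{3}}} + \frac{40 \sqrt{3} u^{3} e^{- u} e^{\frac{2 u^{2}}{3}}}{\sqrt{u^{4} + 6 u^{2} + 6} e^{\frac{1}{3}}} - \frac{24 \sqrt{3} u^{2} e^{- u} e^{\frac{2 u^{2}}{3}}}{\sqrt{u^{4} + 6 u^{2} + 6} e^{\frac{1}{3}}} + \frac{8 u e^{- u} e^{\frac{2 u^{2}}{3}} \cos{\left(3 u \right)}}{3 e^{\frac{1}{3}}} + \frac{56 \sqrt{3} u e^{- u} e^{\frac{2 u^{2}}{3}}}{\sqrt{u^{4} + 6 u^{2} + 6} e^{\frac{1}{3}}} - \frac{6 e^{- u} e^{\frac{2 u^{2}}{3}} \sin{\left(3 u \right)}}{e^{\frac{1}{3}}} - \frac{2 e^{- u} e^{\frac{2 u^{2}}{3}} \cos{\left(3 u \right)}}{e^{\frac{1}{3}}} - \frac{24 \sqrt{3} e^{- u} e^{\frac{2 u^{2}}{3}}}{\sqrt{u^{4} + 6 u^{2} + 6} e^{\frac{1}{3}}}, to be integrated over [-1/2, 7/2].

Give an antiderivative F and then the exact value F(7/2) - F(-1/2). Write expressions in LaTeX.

Antiderivative: F(u) = 3 \left(4 \sqrt{\frac{u^{4}}{3} + 2 u^{2} + 2} + \frac{2 \cos{\left(3 u \right)}}{3}\right) e^{\frac{2 u^{2}}{3} - u - \frac{1}{3}}; value = 2 e^{\frac{13}{3}} \cos{\left(\frac{21}{2} \right)} - 11 \sqrt{3} e^{\frac{1}{3}} - 2 e^{\frac{1}{3}} \cos{\left(\frac{3}{2} \right)} + \sqrt{11019} e^{\frac{13}{3}}

Recognize the product-rule pattern: f = v'r + vr' with v = 12 \sqrt{\frac{u^{4}}{3} + 2 u^{2} + 2} + 2 \cos{\left(3 u \right)}, r = e^{\frac{2 u^{2}}{3} - u - \frac{1}{3}}, so integration by parts undoes it.
F(u) = 3 \left(4 \sqrt{\frac{u^{4}}{3} + 2 u^{2} + 2} + \frac{2 \cos{\left(3 u \right)}}{3}\right) e^{\frac{2 u^{2}}{3} - u - \frac{1}{3}} is an antiderivative of f.
Check: d/du[3 \left(4 \sqrt{\frac{u^{4}}{3} + 2 u^{2} + 2} + \frac{2 \cos{\left(3 u \right)}}{3}\right) e^{\frac{2 u^{2}}{3} - u - \frac{1}{3}}] = \frac{\sqrt{3} \left(48 u^{5} - 36 u^{4} + 360 u^{3} - 216 u^{2} + 8 \sqrt{3} u \sqrt{u^{4} + 6 u^{2} + 6} \cos{\left(3 u \right)} + 504 u - 18 \sqrt{3} \sqrt{u^{4} + 6 u^{2} + 6} \sin{\left(3 u \right)} - 6 \sqrt{3} \sqrt{u^{4} + 6 u^{2} + 6} \cos{\left(3 u \right)} - 216\right) e^{- u} e^{\frac{2 u^{2}}{3}}}{9 \sqrt{u^{4} + 6 u^{2} + 6} e^{\frac{1}{3}}}, which equals f(u).
F(7/2) = 2 e^{\frac{13}{3}} \cos{\left(\frac{21}{2} \right)} + \sqrt{11019} e^{\frac{13}{3}}; F(-1/2) = 2 e^{\frac{1}{3}} \cos{\left(\frac{3}{2} \right)} + 11 \sqrt{3} e^{\frac{1}{3}}.
Integral = F(7/2) - F(-1/2) = 2 e^{\frac{13}{3}} \cos{\left(\frac{21}{2} \right)} - 11 \sqrt{3} e^{\frac{1}{3}} - 2 e^{\frac{1}{3}} \cos{\left(\frac{3}{2} \right)} + \sqrt{11019} e^{\frac{13}{3}}.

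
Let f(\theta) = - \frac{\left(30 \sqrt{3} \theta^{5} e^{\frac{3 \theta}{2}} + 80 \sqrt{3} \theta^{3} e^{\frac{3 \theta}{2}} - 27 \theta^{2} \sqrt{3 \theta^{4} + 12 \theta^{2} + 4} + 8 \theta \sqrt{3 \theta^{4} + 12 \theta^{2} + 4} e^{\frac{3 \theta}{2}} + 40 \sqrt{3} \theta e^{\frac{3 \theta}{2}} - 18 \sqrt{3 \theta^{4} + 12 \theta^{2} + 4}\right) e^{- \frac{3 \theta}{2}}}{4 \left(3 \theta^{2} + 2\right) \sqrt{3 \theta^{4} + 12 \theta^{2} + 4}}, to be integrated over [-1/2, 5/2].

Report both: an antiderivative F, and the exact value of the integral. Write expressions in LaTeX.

For F(\theta) to be correct the identity F'(\theta) - f(\theta) = 0 must hold.
F(\theta) = \frac{\sqrt{3} \left(- 15 \sqrt{3 \theta^{4} + 12 \theta^{2} + 4} e^{\frac{3 \theta}{2}} - 4 \sqrt{3} e^{\frac{3 \theta}{2}} \log{\left(\frac{3 \theta^{2}}{2} + 1 \right)} - 18 \sqrt{3}\right) e^{- \frac{3 \theta}{2}}}{36} is an antiderivative of f.
Check: d/d\theta[\frac{\sqrt{3} \left(- 15 \sqrt{3 \theta^{4} + 12 \theta^{2} + 4} e^{\frac{3 \theta}{2}} - 4 \sqrt{3} e^{\frac{3 \theta}{2}} \log{\left(\frac{3 \theta^{2}}{2} + 1 \right)} - 18 \sqrt{3}\right) e^{- \frac{3 \theta}{2}}}{36}] = \frac{- 30 \sqrt{3} \theta^{5} e^{\frac{3 \theta}{2}} - 80 \sqrt{3} \theta^{3} e^{\frac{3 \theta}{2}} + 27 \theta^{2} \sqrt{3 \theta^{4} + 12 \theta^{2} + 4} - 8 \theta \sqrt{3 \theta^{4} + 12 \theta^{2} + 4} e^{\frac{3 \theta}{2}} - 40 \sqrt{3} \theta e^{\frac{3 \theta}{2}} + 18 \sqrt{3 \theta^{4} + 12 \theta^{2} + 4}}{12 \theta^{2} \sqrt{3 \theta^{4} + 12 \theta^{2} + 4} e^{\frac{3 \theta}{2}} + 8 \sqrt{3 \theta^{4} + 12 \theta^{2} + 4} e^{\frac{3 \theta}{2}}}, which equals f(\theta).
F(5/2) = - \frac{5 \sqrt{9417}}{48} - \frac{\log{\left(\frac{83}{8} \right)}}{3} - \frac{3}{2 e^{\frac{15}{4}}}; F(-1/2) = - \frac{3 e^{\frac{3}{4}}}{2} - \frac{5 \sqrt{345}}{48} - \frac{\log{\left(\frac{11}{8} \right)}}{3}.
Integral = F(5/2) - F(-1/2) = - \frac{5 \sqrt{9417}}{48} - \frac{\log{\left(\frac{83}{8} \right)}}{3} - \frac{3}{2 e^{\frac{15}{4}}} + \frac{\log{\left(\frac{11}{8} \right)}}{3} + \frac{5 \sqrt{345}}{48} + \frac{3 e^{\frac{3}{4}}}{2}.

Antiderivative: F(\theta) = \frac{\sqrt{3} \left(- 15 \sqrt{3 \theta^{4} + 12 \theta^{2} + 4} e^{\frac{3 \theta}{2}} - 4 \sqrt{3} e^{\frac{3 \theta}{2}} \log{\left(\frac{3 \theta^{2}}{2} + 1 \right)} - 18 \sqrt{3}\right) e^{- \frac{3 \theta}{2}}}{36}; value = - \frac{5 \sqrt{9417}}{48} - \frac{\log{\left(\frac{83}{8} \right)}}{3} - \frac{3}{2 e^{\frac{15}{4}}} + \frac{\log{\left(\frac{11}{8} \right)}}{3} + \frac{5 \sqrt{345}}{48} + \frac{3 e^{\frac{3}{4}}}{2}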